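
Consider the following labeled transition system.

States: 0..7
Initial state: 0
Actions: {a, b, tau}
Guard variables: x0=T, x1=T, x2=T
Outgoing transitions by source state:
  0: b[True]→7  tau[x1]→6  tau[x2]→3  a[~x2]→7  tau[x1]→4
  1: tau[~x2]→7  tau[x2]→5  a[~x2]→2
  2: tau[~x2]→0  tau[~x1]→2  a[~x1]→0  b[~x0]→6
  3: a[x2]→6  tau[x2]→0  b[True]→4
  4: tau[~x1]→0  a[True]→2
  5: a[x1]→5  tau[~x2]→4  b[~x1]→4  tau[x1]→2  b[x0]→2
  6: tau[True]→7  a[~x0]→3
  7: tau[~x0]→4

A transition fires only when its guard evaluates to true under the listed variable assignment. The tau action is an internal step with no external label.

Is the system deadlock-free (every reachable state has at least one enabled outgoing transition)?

Answer: DEADLOCK at state 2

Trace:
R = {0,2,3,4,6,7}
  0: b→7  tau→3  tau→4  tau→6  [4 out]
  2: ∅  [STUCK]
  3: a→6  b→4  tau→0  [3 out]
  4: a→2  [1 out]
  6: tau→7  [1 out]
  7: ∅  [STUCK]
Path to 2: tau·a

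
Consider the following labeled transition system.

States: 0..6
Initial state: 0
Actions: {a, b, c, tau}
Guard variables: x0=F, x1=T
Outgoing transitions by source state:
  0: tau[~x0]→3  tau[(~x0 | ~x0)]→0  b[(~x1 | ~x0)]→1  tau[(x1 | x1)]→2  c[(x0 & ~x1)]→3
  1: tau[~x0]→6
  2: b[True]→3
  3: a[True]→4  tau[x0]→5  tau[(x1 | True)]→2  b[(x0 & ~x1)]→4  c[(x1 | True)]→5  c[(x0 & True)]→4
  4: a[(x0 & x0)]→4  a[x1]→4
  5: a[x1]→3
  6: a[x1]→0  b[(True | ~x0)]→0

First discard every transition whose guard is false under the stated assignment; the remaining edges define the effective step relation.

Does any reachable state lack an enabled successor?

Reachable = {0,1,2,3,4,5,6}
  0: b→1  tau→0  tau→2  tau→3  [deg 4]
  1: tau→6  [deg 1]
  2: b→3  [deg 1]
  3: a→4  c→5  tau→2  [deg 3]
  4: a→4  [deg 1]
  5: a→3  [deg 1]
  6: a→0  b→0  [deg 2]

Answer: DEADLOCK-FREE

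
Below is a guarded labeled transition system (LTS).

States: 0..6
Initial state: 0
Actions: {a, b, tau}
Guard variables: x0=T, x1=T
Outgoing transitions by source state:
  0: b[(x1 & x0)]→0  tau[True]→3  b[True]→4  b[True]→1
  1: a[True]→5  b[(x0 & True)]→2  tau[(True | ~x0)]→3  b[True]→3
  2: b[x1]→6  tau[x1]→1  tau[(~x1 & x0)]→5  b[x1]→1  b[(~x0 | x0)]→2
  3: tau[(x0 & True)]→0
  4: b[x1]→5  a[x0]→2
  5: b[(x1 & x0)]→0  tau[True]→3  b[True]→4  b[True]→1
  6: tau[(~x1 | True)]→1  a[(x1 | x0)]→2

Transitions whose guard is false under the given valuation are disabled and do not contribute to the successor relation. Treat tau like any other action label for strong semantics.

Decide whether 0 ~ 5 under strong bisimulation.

Compute ~ classes (split until stable):
  round 0: {{0,1,2,3,4,5,6}}
  round 1: {{0,2,5},{1},{3},{4},{6}}
  round 2: {{0,5},{1},{2},{3},{4},{6}}
Fixed point at round 3; 6 class(es).
class of 0: {0,5}; class of 5: {0,5}

Answer: BISIMILAR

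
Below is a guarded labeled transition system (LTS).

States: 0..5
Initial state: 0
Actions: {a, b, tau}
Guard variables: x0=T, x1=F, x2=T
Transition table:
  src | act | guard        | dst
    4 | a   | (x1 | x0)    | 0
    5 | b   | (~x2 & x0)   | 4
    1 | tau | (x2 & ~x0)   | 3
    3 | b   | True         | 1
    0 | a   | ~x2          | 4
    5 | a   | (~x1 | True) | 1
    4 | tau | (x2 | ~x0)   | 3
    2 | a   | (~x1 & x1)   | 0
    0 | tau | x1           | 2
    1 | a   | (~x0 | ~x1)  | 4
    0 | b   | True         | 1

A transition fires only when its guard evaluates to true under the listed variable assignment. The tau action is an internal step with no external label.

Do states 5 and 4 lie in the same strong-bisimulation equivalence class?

Refine partition for ~:
  P[0] = {{0,1,2,3,4,5}}
  P[1] = {{0,3},{1,5},{2},{4}}
  P[2] = {{0,3},{1},{2},{4},{5}}
Fixed point at round 3; 5 class(es).
class of 5: {5}; class of 4: {4}

Answer: NOT BISIMILAR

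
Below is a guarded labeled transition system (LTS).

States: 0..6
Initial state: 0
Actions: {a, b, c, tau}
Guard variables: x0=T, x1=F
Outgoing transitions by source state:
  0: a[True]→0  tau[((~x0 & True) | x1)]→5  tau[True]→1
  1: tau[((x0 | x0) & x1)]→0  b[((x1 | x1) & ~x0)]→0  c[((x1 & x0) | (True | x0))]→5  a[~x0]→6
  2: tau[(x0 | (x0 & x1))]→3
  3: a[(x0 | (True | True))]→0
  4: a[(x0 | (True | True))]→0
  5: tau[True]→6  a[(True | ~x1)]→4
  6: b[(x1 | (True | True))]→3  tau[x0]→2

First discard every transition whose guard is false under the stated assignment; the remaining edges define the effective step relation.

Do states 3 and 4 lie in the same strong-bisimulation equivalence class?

Refine partition for ~:
  round 0: {{0,1,2,3,4,5,6}}
  round 1: {{0,5},{1},{2},{3,4},{6}}
  round 2: {{0},{1},{2},{3,4},{5},{6}}
6 equivalence class(es) (converged in 3)
[3]={3,4}  [4]={3,4}

Answer: BISIMILAR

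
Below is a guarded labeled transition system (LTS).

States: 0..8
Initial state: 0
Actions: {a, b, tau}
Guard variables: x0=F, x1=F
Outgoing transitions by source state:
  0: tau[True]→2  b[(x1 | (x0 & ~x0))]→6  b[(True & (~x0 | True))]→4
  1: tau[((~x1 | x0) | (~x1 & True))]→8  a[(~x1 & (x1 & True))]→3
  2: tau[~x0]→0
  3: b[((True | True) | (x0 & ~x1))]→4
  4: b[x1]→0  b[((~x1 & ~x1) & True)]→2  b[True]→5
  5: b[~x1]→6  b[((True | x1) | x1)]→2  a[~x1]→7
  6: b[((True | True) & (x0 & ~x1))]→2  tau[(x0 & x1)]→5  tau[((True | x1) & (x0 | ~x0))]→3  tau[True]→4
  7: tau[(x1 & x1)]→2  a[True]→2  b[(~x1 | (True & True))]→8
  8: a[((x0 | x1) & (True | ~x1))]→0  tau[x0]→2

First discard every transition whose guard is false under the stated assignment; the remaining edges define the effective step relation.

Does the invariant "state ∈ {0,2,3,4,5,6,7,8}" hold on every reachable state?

Allowed set {0,2,3,4,5,6,7,8}
R = {0,2,3,4,5,6,7,8}
  0: ✓
  2: ✓
  3: ✓
  4: ✓
  5: ✓
  6: ✓
  7: ✓
  8: ✓

Answer: INVARIANT HOLDS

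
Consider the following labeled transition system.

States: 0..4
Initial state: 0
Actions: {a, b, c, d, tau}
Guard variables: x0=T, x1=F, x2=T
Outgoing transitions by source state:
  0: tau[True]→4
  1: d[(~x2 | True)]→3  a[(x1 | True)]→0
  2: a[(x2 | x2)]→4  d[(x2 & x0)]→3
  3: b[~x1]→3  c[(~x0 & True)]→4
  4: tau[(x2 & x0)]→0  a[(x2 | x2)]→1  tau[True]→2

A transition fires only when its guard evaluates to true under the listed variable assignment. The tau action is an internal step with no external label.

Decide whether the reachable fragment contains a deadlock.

Reach set: {0,1,2,3,4}
  0: tau→4  [1 exit(s)]
  1: a→0  d→3  [2 exit(s)]
  2: a→4  d→3  [2 exit(s)]
  3: b→3  [1 exit(s)]
  4: a→1  tau→0  tau→2  [3 exit(s)]

Answer: DEADLOCK-FREE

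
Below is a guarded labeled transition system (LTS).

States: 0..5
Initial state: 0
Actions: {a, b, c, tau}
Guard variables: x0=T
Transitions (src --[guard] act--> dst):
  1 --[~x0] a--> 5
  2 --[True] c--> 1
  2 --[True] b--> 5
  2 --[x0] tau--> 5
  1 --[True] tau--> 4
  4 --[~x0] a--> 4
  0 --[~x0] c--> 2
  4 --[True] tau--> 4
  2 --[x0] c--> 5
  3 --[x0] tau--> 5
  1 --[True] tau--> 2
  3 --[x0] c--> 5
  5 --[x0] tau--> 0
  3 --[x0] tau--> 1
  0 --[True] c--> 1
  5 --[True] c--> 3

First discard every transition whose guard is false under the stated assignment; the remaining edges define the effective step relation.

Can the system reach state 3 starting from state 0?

13 transition(s) survive guard evaluation.
Layer 0: {0}
Layer 1: {1}  now seen {0,1}
Layer 2: {2,4}  now seen {0,1,2,4}
Layer 3: {5}  now seen {0,1,2,4,5}
Layer 4: {3}  now seen {0,1,2,3,4,5}
R = {0,1,2,3,4,5}
trace reaching 3: c·tau·c·c

Answer: REACHABLE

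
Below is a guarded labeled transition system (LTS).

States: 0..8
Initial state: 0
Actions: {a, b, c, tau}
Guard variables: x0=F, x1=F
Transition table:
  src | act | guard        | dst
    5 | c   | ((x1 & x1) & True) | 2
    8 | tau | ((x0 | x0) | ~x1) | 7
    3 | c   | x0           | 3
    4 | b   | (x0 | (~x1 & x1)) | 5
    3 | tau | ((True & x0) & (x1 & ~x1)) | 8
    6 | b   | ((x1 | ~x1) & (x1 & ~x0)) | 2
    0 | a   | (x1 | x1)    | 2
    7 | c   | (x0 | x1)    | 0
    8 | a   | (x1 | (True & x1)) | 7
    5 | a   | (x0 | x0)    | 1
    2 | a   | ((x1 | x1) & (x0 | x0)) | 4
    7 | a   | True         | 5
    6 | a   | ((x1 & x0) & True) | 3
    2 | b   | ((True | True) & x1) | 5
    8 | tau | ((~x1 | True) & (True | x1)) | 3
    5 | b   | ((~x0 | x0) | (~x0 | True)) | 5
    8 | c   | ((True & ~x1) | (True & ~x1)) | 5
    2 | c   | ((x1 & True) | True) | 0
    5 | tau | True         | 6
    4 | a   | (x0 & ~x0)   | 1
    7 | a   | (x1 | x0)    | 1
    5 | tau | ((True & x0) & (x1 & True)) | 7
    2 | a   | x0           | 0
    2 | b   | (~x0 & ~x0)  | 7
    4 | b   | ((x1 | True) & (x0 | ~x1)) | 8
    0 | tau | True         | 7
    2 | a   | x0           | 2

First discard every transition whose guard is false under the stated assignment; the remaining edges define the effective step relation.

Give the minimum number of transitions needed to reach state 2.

BFS to 2:
  L0 = {0}
  L1 = {7}
  L2 = {5}
  L3 = {6}
2 never appears.

Answer: UNREACHABLE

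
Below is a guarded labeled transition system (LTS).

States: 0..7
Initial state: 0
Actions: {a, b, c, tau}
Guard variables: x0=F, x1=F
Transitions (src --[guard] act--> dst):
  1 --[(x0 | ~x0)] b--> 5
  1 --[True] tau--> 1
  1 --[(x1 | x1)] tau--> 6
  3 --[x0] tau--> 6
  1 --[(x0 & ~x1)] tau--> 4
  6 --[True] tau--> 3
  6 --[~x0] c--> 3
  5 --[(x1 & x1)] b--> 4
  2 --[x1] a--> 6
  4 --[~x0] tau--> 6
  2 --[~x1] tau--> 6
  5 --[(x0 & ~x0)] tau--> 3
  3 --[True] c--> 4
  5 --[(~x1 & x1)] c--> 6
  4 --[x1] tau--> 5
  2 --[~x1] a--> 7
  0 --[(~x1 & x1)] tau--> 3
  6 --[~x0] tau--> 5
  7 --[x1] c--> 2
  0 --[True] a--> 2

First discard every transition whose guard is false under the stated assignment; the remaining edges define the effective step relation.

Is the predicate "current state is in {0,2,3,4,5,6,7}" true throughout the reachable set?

Answer: INVARIANT HOLDS

Trace:
Allowed set {0,2,3,4,5,6,7}
Reachable = {0,2,3,4,5,6,7}
  0: ✓
  2: ✓
  3: ✓
  4: ✓
  5: ✓
  6: ✓
  7: ✓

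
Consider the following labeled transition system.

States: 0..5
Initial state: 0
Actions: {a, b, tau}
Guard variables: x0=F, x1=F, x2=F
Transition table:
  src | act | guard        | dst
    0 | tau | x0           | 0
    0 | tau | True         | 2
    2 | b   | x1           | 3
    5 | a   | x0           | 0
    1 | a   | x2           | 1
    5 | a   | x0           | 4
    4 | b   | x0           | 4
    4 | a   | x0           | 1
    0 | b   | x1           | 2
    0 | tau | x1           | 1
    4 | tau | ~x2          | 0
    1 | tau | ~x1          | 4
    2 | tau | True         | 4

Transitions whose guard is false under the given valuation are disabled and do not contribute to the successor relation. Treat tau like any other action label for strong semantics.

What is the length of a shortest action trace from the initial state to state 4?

Answer: 2

Analysis:
Layered search for 4:
  depth 0: {0}
  depth 1: {2}
  depth 2: {4}
first hit 4 at d=2 via tau·tau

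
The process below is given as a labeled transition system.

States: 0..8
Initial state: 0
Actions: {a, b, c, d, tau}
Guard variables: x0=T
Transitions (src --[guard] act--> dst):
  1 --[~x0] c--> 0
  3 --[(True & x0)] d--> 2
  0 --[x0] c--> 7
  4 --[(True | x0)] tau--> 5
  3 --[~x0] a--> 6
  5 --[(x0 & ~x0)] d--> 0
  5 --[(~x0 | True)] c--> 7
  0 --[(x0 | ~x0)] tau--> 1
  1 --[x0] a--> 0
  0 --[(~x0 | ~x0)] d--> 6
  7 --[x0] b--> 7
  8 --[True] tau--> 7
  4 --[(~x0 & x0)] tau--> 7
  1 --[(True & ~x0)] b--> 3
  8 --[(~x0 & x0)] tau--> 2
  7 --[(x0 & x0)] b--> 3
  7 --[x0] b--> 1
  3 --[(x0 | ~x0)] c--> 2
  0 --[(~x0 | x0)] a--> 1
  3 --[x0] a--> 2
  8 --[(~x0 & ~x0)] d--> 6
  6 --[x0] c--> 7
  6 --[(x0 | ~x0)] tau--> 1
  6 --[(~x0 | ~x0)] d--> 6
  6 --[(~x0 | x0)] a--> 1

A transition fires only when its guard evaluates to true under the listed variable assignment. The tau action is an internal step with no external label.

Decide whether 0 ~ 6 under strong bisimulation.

Bisimulation quotient by refinement:
  round 0: {{0,1,2,3,4,5,6,7,8}}
  round 1: {{0,6},{1},{2},{3},{4,8},{5},{7}}
  round 2: {{0,6},{1},{2},{3},{4},{5},{7},{8}}
stable after 3 split(s): 8 block(s)
0∈{0,6}, 6∈{0,6}

Answer: BISIMILAR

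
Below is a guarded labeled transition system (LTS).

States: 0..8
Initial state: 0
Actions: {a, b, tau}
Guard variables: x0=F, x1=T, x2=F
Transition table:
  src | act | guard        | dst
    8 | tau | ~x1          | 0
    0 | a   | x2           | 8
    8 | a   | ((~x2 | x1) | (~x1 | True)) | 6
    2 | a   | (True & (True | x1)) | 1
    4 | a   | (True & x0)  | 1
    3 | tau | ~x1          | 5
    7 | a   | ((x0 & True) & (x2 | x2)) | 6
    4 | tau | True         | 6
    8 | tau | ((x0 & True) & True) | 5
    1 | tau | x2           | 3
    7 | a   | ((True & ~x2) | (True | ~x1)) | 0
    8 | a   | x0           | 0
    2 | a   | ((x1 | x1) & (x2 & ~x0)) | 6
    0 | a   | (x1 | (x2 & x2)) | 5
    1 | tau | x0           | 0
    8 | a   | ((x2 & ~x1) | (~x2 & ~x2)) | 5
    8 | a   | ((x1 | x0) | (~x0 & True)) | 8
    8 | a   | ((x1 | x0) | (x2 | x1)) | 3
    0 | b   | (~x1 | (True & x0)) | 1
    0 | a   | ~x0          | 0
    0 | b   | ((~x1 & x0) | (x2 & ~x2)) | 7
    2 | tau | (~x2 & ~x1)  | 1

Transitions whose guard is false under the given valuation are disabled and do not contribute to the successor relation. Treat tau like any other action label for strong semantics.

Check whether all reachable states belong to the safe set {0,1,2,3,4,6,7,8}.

Safe = {0,1,2,3,4,6,7,8}
Reach set: {0,5}
  0: safe
  5: VIOLATES
counterexample path to 5: a

Answer: INVARIANT VIOLATED at state 5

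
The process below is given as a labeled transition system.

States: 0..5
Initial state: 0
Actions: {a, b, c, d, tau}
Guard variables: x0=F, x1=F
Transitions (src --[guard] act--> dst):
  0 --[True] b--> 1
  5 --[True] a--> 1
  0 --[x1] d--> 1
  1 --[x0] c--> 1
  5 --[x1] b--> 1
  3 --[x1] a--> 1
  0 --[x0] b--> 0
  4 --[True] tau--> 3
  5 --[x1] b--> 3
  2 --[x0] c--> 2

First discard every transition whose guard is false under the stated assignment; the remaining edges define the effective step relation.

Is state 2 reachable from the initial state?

Answer: UNREACHABLE

Working:
After dropping false guards: 3 live edges.
depth 0: {0}
depth 1: {1}  total {0,1}
Reachable = {0,1}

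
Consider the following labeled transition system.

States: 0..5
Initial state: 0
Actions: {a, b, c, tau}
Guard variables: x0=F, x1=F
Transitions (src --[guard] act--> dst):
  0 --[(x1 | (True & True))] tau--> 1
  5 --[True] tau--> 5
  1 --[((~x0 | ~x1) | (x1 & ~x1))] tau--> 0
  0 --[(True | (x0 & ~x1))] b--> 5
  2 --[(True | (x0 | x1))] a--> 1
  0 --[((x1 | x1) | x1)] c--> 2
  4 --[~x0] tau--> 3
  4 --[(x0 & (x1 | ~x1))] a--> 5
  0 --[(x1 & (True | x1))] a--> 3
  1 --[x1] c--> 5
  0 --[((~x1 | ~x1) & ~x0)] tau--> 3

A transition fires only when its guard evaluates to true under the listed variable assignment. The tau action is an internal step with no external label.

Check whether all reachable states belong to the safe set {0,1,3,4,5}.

Answer: INVARIANT HOLDS

Analysis:
Allowed set {0,1,3,4,5}
R = {0,1,3,5}
  0: ok
  1: ok
  3: ok
  5: ok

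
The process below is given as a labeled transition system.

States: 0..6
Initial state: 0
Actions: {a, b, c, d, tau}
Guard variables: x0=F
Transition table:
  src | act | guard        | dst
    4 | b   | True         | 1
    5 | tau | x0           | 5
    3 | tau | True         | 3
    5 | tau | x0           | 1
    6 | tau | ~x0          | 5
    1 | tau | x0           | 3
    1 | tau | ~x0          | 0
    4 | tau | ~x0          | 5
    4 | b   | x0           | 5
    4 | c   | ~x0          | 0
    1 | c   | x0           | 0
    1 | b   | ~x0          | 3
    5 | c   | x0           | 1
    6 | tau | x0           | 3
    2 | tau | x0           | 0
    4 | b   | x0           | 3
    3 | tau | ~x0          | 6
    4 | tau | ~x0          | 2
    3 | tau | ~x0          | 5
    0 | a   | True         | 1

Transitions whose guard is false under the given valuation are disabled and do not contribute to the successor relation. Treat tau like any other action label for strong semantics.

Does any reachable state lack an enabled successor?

Reach set: {0,1,3,5,6}
  0: a→1  [1 exit(s)]
  1: b→3  tau→0  [2 exit(s)]
  3: tau→3  tau→5  tau→6  [3 exit(s)]
  5: ∅  [STUCK]
  6: tau→5  [1 exit(s)]
Path to 5: a·b·tau

Answer: DEADLOCK at state 5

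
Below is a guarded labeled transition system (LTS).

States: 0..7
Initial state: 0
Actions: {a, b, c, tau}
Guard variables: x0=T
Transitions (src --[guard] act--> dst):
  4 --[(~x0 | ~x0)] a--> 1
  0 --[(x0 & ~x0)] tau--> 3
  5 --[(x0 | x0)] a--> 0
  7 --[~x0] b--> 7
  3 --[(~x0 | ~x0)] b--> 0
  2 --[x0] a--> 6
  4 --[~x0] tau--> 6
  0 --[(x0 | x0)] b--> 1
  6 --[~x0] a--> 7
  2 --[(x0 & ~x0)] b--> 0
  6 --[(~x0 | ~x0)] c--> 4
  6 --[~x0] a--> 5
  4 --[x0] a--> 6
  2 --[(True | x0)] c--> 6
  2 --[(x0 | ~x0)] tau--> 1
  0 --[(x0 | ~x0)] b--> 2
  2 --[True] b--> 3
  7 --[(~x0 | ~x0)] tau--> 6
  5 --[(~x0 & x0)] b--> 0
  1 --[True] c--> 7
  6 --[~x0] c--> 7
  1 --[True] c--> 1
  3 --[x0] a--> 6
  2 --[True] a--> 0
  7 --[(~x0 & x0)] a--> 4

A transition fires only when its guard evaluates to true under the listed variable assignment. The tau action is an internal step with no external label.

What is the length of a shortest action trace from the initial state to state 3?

Answer: 2

Analysis:
Layered search for 3:
  depth 0: {0}
  depth 1: {1,2}
  depth 2: {3,6,7}
first hit 3 at d=2 via b·b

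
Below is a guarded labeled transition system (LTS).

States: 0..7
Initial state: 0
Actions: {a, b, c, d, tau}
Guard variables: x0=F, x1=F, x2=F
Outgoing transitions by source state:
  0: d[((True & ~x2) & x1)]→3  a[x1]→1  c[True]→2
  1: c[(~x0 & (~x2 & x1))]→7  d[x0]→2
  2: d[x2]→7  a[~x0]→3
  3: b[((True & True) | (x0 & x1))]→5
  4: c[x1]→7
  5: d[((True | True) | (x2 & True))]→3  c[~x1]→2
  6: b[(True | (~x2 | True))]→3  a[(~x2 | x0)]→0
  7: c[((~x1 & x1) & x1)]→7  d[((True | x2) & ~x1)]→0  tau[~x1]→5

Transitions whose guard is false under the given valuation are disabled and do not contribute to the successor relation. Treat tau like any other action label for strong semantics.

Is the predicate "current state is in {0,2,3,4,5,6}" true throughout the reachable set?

Answer: INVARIANT HOLDS

Analysis:
Safe = {0,2,3,4,5,6}
Reach set: {0,2,3,5}
  0: safe
  2: safe
  3: safe
  5: safe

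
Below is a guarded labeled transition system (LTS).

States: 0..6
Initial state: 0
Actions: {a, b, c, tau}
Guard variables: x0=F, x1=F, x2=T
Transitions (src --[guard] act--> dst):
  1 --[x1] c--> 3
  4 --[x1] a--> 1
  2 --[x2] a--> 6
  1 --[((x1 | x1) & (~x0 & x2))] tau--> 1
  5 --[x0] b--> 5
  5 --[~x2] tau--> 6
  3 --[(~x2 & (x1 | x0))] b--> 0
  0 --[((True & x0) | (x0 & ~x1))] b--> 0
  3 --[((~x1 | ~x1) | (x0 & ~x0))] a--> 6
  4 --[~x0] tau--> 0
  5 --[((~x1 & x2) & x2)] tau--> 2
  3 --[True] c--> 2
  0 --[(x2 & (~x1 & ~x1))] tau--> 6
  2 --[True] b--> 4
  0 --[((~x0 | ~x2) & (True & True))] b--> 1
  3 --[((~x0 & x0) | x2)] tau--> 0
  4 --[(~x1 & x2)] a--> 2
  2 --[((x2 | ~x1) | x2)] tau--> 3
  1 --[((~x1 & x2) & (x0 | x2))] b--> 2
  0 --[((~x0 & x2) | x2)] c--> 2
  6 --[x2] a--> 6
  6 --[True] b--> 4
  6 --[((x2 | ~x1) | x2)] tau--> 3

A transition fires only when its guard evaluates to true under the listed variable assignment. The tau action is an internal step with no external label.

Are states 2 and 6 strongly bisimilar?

Answer: BISIMILAR

Trace:
Bisimulation quotient by refinement:
  P[0] = {{0,1,2,3,4,5,6}}
  P[1] = {{0},{1},{2,6},{3},{4},{5}}
stable after 2 split(s): 6 block(s)
2∈{2,6}, 6∈{2,6}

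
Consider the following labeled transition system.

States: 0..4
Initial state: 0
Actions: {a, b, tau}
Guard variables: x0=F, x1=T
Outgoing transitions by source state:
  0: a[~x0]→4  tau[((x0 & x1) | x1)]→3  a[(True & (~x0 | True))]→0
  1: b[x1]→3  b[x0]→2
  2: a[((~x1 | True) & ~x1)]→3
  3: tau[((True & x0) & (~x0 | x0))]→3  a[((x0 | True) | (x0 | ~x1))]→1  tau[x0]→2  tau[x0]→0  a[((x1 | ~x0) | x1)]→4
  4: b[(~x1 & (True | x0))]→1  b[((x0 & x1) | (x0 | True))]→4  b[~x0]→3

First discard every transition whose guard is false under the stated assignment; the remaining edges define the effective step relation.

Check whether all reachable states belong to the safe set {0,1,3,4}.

Safe = {0,1,3,4}
Reach set: {0,1,3,4}
  0: ok
  1: ok
  3: ok
  4: ok

Answer: INVARIANT HOLDS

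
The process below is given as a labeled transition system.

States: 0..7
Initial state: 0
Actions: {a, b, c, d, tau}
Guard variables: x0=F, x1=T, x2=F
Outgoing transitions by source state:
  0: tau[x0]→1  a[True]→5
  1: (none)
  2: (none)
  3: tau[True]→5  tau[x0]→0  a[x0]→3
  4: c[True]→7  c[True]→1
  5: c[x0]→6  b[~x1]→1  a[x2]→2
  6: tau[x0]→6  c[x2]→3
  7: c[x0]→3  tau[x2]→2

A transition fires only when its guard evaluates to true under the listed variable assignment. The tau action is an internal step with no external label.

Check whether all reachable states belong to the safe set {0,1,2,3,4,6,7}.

Allowed set {0,1,2,3,4,6,7}
R = {0,5}
  0: ✓
  5: VIOLATES
counterexample path to 5: a

Answer: INVARIANT VIOLATED at state 5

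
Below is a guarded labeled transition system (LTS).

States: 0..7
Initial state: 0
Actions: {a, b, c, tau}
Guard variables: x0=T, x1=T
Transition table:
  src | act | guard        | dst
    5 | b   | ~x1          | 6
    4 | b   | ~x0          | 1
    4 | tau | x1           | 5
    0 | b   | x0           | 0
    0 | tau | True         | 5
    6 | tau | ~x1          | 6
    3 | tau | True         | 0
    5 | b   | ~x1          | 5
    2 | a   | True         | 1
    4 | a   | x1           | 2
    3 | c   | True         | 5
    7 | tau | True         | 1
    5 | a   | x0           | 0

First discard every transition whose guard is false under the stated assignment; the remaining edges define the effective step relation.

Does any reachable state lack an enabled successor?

Answer: DEADLOCK-FREE

Working:
Reach set: {0,5}
  0: b→0  tau→5  [deg 2]
  5: a→0  [deg 1]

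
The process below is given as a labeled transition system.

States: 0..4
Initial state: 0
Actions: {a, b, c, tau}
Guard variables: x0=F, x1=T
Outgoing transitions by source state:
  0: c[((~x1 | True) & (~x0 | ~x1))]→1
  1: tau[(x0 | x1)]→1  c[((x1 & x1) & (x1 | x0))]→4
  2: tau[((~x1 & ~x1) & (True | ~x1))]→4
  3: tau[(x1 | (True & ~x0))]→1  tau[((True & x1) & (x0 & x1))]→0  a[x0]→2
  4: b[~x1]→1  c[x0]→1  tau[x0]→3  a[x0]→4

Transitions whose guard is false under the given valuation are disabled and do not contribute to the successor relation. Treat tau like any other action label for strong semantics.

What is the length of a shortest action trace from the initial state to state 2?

Answer: UNREACHABLE

Analysis:
Breadth-first toward 2:
  Layer 0: {0}
  Layer 1: {1}
  Layer 2: {4}
2 never appears.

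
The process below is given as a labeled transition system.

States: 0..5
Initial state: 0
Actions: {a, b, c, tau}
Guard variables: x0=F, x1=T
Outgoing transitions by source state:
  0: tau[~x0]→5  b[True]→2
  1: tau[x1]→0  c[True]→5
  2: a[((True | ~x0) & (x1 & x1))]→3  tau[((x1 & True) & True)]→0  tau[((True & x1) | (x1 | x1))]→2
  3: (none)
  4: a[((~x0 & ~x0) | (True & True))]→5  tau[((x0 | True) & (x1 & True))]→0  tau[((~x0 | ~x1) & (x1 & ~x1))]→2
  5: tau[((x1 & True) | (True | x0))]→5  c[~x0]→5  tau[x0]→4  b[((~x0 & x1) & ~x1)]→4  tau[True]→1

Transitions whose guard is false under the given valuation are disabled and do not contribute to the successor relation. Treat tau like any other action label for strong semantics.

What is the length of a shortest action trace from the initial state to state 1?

Answer: 2

Trace:
Layered search for 1:
  L0 = {0}
  L1 = {2,5}
  L2 = {1,3}
1 enters at depth 2; path tau·tau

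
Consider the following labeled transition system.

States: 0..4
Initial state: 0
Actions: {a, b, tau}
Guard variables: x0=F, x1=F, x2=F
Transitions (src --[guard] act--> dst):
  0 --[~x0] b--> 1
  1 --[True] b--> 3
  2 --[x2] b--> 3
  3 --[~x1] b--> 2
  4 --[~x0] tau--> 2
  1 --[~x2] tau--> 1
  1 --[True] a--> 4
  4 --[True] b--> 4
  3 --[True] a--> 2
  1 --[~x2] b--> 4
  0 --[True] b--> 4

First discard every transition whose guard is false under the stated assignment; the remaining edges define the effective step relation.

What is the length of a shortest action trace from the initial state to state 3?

BFS to 3:
  L0 = {0}
  L1 = {1,4}
  L2 = {2,3}
depth(3)=2, e.g. b·b

Answer: 2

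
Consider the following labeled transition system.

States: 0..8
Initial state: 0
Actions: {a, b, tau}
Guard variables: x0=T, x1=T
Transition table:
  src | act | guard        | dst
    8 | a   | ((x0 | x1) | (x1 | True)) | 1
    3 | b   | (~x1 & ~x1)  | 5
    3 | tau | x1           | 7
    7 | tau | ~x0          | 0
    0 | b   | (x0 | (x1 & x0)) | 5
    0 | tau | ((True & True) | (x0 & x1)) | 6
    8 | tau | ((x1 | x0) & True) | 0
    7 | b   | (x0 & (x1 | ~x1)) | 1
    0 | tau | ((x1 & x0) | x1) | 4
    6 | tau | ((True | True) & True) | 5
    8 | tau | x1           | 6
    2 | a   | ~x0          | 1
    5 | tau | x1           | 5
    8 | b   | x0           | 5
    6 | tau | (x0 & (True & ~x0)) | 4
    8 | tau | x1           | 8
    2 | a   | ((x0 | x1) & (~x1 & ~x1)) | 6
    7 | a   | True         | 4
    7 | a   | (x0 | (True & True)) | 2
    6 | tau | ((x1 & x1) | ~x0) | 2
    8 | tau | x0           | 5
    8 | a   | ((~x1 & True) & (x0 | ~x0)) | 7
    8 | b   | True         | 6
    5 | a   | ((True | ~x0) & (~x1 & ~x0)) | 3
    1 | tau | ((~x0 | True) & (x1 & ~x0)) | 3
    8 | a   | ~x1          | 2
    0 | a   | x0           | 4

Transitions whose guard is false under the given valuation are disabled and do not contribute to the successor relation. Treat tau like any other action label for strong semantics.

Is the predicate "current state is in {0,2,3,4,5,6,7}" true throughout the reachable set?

Inv-set: {0,2,3,4,5,6,7}
Reach set: {0,2,4,5,6}
  0: ✓
  2: ✓
  4: ✓
  5: ✓
  6: ✓

Answer: INVARIANT HOLDS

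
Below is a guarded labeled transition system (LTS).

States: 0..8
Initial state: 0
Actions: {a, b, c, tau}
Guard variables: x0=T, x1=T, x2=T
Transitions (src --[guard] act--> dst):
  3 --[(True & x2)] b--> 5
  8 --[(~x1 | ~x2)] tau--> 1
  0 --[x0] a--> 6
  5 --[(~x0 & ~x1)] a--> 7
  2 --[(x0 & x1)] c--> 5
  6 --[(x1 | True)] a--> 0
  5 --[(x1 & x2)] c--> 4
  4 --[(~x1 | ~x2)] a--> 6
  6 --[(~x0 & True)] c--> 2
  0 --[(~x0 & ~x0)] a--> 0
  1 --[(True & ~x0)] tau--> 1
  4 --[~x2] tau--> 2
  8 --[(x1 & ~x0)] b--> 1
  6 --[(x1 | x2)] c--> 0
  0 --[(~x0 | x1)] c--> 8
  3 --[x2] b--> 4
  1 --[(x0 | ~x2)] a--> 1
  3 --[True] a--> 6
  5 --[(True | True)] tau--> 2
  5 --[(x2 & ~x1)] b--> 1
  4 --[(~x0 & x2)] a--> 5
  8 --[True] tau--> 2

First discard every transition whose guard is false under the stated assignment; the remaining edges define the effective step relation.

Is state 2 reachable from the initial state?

Answer: REACHABLE

Working:
12 transition(s) survive guard evaluation.
Layer 0: {0}
Layer 1: {6,8}  cumulative {0,6,8}
Layer 2: {2}  cumulative {0,2,6,8}
Layer 3: {5}  cumulative {0,2,5,6,8}
Layer 4: {4}  cumulative {0,2,4,5,6,8}
R = {0,2,4,5,6,8}
Path to 2: c·tau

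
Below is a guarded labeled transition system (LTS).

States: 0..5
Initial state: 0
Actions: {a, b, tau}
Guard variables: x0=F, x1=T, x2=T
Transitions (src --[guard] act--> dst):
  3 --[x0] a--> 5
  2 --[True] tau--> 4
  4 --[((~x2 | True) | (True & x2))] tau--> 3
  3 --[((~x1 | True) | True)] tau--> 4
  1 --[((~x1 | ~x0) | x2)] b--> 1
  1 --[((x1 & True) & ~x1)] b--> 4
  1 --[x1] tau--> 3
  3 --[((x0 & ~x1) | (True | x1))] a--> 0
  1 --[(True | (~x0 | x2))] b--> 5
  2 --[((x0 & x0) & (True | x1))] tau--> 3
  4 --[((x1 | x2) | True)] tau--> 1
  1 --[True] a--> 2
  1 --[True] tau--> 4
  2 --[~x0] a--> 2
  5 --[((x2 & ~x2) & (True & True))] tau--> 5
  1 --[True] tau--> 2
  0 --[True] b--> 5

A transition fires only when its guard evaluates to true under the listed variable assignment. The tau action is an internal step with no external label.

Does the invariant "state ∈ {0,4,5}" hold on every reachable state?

Answer: INVARIANT HOLDS

Working:
Allowed set {0,4,5}
Reach set: {0,5}
  0: safe
  5: safe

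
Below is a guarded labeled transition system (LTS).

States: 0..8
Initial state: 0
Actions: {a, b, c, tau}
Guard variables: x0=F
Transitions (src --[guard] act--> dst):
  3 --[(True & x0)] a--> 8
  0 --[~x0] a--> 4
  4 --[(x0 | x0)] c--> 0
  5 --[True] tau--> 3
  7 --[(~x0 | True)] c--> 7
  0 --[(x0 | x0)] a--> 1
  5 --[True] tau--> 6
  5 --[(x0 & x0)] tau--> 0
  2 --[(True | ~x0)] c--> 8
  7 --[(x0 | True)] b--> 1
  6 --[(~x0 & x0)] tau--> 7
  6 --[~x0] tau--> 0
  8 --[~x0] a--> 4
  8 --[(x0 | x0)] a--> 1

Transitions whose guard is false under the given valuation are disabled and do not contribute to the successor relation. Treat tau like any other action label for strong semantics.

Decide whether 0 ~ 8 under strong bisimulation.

Answer: BISIMILAR

Analysis:
Bisimulation quotient by refinement:
  round 0: {{0,1,2,3,4,5,6,7,8}}
  round 1: {{0,8},{1,3,4},{2},{5,6},{7}}
  round 2: {{0,8},{1,3,4},{2},{5},{6},{7}}
Fixed point at round 3; 6 class(es).
[0]={0,8}  [8]={0,8}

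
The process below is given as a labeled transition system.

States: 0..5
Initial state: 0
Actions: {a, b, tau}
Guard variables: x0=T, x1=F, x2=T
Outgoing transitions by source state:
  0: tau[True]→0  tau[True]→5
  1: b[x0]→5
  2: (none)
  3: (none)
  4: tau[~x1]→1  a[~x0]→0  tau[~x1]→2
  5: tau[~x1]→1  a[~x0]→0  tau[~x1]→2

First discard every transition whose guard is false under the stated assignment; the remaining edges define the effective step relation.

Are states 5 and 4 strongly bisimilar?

Answer: BISIMILAR

Analysis:
Compute ~ classes (split until stable):
  π0 = {{0,1,2,3,4,5}}
  π1 = {{0,4,5},{1},{2,3}}
  π2 = {{0},{1},{2,3},{4,5}}
4 equivalence class(es) (converged in 3)
class of 5: {4,5}; class of 4: {4,5}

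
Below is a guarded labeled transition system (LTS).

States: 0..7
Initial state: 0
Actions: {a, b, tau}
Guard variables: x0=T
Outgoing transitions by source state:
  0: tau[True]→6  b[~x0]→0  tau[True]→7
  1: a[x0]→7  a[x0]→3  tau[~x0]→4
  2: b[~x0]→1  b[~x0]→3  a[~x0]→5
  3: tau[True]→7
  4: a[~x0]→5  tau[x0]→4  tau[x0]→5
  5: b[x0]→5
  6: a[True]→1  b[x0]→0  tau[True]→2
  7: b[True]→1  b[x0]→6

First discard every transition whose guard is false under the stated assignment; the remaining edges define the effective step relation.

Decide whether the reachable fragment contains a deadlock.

Reachable = {0,1,2,3,6,7}
  0: tau→6  tau→7  [deg 2]
  1: a→3  a→7  [deg 2]
  2: ∅  [no exit]
  3: tau→7  [deg 1]
  6: a→1  b→0  tau→2  [deg 3]
  7: b→1  b→6  [deg 2]
Path to 2: tau·tau

Answer: DEADLOCK at state 2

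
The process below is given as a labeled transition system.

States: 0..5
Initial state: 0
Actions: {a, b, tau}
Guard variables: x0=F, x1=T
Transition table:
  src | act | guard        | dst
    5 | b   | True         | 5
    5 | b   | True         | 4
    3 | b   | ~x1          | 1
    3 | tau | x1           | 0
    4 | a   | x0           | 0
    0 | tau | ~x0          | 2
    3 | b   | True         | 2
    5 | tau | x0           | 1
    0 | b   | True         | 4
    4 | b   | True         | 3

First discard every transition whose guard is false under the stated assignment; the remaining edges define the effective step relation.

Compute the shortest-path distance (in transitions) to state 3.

Layered search for 3:
  Layer 0: {0}
  Layer 1: {2,4}
  Layer 2: {3}
depth(3)=2, e.g. b·b

Answer: 2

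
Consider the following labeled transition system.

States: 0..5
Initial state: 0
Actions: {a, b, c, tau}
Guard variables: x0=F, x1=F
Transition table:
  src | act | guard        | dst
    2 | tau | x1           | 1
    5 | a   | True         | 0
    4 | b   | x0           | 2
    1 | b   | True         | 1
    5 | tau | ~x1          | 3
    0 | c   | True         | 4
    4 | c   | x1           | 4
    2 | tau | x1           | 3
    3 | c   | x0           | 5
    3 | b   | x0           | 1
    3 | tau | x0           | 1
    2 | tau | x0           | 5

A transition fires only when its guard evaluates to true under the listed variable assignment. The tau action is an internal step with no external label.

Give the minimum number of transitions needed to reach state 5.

Answer: UNREACHABLE

Working:
Breadth-first toward 5:
  Layer 0: {0}
  Layer 1: {4}
5 never appears.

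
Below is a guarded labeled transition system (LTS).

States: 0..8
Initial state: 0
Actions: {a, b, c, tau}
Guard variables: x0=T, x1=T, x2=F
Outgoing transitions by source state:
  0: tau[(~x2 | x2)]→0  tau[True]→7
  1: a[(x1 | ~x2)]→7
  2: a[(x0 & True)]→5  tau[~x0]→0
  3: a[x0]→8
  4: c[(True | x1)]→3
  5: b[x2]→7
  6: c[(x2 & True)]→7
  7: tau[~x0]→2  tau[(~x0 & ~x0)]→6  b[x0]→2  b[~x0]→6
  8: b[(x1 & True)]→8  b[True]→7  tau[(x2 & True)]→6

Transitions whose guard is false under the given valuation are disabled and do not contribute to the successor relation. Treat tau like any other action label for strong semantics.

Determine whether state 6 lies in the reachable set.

Answer: UNREACHABLE

Working:
Guard filter leaves 9 enabled edge(s).
L0 = {0}
L1 = {7}  total {0,7}
L2 = {2}  total {0,2,7}
L3 = {5}  total {0,2,5,7}
R = {0,2,5,7}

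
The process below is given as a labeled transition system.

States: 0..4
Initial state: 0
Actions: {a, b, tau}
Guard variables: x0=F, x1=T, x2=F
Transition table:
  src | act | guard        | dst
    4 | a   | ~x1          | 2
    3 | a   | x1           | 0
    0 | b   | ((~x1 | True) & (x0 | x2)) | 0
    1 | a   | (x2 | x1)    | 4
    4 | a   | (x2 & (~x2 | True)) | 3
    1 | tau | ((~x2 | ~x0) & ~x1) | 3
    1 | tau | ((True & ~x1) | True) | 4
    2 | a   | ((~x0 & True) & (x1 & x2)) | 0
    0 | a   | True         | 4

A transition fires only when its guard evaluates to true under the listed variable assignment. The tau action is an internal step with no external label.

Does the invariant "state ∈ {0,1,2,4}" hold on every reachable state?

Answer: INVARIANT HOLDS

Analysis:
Allowed set {0,1,2,4}
Reachable = {0,4}
  0: safe
  4: safe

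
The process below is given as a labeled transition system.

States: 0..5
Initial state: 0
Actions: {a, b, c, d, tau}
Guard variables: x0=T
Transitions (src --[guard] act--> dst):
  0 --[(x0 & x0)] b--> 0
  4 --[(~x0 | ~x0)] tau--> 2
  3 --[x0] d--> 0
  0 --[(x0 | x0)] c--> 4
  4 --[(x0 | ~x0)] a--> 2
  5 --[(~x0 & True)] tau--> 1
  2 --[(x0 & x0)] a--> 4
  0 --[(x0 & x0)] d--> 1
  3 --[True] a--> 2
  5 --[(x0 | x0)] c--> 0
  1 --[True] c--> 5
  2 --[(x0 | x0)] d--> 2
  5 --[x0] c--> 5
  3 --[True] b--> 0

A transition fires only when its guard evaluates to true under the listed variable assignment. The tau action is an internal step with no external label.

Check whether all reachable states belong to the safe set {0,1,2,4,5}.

Safe = {0,1,2,4,5}
Reachable = {0,1,2,4,5}
  0: ✓
  1: ✓
  2: ✓
  4: ✓
  5: ✓

Answer: INVARIANT HOLDS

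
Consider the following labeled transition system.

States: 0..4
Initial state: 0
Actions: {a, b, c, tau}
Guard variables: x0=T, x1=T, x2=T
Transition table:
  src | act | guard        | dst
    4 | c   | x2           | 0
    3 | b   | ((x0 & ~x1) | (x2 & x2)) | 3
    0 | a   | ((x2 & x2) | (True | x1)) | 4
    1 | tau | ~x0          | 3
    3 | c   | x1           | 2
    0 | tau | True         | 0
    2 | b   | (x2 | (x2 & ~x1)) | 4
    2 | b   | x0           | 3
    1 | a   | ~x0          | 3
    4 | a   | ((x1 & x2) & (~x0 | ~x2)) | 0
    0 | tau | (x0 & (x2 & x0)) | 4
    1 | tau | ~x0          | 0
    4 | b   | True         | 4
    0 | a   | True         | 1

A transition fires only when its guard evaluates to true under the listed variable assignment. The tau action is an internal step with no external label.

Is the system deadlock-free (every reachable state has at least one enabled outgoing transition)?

R = {0,1,4}
  0: a→1  a→4  tau→0  tau→4  [4 exit(s)]
  1: ∅  [STUCK]
  4: b→4  c→0  [2 exit(s)]
witness 1: a

Answer: DEADLOCK at state 1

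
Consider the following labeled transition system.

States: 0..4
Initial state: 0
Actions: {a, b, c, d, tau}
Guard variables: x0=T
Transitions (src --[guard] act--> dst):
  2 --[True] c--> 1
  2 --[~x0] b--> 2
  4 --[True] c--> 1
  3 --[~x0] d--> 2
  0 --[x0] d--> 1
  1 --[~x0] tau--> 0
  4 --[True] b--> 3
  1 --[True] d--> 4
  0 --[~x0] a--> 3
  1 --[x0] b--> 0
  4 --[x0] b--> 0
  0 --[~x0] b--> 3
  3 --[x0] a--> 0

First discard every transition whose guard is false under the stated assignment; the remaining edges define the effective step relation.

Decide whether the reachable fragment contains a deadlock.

Reachable = {0,1,3,4}
  0: d→1  [deg 1]
  1: b→0  d→4  [deg 2]
  3: a→0  [deg 1]
  4: b→0  b→3  c→1  [deg 3]

Answer: DEADLOCK-FREE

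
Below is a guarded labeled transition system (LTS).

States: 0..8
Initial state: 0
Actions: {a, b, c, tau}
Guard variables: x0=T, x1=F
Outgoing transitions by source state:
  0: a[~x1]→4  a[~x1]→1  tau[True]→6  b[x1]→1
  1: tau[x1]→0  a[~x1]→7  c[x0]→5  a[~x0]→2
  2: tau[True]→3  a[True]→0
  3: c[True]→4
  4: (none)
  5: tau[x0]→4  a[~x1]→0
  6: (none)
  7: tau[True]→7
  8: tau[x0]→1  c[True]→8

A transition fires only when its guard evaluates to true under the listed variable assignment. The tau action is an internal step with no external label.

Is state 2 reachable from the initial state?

Guard filter leaves 13 enabled edge(s).
Layer 0: {0}
Layer 1: {1,4,6}  total {0,1,4,6}
Layer 2: {5,7}  total {0,1,4,5,6,7}
R = {0,1,4,5,6,7}

Answer: UNREACHABLE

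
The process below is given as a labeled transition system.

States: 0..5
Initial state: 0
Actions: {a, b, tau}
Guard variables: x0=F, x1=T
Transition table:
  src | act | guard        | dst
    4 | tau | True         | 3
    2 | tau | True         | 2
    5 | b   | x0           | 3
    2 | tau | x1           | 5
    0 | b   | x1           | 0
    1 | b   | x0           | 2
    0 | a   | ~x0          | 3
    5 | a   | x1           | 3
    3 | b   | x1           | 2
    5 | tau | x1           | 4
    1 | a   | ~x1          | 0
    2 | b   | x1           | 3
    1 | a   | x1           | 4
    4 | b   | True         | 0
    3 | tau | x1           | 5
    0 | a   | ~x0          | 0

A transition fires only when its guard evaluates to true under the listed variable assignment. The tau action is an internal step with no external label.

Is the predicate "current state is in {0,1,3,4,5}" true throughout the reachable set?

Safe = {0,1,3,4,5}
Reach set: {0,2,3,4,5}
  0: ✓
  2: outside
  3: ✓
  4: ✓
  5: ✓
witness against invariant: a·b → 2

Answer: INVARIANT VIOLATED at state 2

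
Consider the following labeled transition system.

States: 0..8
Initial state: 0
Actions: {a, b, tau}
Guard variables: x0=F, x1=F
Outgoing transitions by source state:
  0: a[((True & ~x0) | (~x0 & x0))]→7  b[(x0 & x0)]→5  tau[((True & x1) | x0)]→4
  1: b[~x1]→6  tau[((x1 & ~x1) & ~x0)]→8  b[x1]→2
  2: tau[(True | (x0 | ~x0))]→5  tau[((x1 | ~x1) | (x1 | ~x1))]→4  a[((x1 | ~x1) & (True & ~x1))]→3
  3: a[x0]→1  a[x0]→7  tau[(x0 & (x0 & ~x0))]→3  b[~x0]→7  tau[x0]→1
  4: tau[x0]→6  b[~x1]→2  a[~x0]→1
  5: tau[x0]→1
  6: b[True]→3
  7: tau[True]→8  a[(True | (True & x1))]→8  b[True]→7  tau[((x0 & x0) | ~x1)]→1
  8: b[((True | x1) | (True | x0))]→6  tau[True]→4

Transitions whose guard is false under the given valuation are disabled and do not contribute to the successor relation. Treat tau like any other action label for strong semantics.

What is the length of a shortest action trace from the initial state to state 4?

BFS to 4:
  depth 0: {0}
  depth 1: {7}
  depth 2: {1,8}
  depth 3: {4,6}
depth(4)=3, e.g. a·a·tau

Answer: 3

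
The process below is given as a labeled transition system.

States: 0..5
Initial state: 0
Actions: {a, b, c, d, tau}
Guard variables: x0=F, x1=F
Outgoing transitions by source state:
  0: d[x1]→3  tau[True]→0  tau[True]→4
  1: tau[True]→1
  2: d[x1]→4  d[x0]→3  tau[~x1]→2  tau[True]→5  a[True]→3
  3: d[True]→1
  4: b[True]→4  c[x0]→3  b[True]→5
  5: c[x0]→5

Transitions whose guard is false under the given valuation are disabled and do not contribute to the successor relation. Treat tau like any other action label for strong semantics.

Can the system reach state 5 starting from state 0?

Guard filter leaves 9 enabled edge(s).
L0 = {0}
L1 = {4}  now seen {0,4}
L2 = {5}  now seen {0,4,5}
Reach set: {0,4,5}
Path to 5: tau·b

Answer: REACHABLE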